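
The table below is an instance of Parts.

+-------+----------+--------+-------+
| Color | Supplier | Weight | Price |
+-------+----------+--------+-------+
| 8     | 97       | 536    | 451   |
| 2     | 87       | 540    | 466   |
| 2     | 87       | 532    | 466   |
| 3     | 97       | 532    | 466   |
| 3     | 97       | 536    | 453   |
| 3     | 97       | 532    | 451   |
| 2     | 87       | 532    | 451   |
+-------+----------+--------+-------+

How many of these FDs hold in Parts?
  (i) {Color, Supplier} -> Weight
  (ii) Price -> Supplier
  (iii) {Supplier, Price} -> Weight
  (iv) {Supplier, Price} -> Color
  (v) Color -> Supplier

(i) {Color, Supplier} -> Weight: (Color=2, Supplier=87): 3 rows → Weight takes values {540, 532} — violation; (Color=3, Supplier=97): 3 rows → Weight takes values {532, 536} — violation — fails.
(ii) Price -> Supplier: Price=451: 3 rows → Supplier takes values {97, 87} — violation; Price=466: 3 rows → Supplier takes values {87, 97} — violation — fails.
(iii) {Supplier, Price} -> Weight: (Supplier=97, Price=451): 2 rows → Weight takes values {536, 532} — violation; (Supplier=87, Price=466): 2 rows → Weight takes values {540, 532} — violation — fails.
(iv) {Supplier, Price} -> Color: (Supplier=97, Price=451): 2 rows → Color takes values {8, 3} — violation — fails.
(v) Color -> Supplier: every LHS value maps to a single RHS value — holds.
1 of the 5 dependencies holds.

1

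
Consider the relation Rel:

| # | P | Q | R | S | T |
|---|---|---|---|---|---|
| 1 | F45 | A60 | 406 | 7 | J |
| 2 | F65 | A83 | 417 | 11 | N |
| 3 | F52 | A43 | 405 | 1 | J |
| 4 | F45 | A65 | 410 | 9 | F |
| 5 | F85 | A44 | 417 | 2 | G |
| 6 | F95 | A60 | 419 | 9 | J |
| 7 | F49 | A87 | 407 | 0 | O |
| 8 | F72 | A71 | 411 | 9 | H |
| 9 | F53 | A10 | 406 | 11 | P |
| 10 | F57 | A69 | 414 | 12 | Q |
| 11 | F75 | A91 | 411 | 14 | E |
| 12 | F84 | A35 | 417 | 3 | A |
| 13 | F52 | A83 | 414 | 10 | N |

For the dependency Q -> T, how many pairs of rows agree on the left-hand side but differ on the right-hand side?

Q=A60: all 2 rows agree on T — 0 pairs.
Q=A83: all 2 rows agree on T — 0 pairs.

0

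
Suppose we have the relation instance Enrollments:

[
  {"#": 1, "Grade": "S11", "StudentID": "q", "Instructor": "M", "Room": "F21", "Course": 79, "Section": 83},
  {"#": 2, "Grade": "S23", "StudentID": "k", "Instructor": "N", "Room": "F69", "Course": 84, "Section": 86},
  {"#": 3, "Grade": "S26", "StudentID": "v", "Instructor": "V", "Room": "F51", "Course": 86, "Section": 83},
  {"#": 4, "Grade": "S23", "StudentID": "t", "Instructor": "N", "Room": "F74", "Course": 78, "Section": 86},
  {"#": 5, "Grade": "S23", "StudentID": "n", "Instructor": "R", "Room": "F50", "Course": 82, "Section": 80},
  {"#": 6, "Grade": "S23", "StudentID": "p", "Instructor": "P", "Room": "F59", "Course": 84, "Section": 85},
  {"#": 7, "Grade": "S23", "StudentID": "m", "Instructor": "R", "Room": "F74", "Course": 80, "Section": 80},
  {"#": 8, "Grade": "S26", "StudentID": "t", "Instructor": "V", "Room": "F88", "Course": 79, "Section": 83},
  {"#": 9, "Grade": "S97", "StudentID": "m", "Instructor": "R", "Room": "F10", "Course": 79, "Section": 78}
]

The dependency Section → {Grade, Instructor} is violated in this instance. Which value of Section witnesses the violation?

83

Section=83: rows 1, 3, 8 → {Grade,Instructor} takes values {(S11, M), (S26, V)} — violation
Section=86: rows 2, 4 → {Grade,Instructor} = (S23, N), (S23, N) ✓
Section=80: rows 5, 7 → {Grade,Instructor} = (S23, R), (S23, R) ✓
Section=85: row 6 → {Grade,Instructor} = (S23, P) ✓
Section=78: row 9 → {Grade,Instructor} = (S97, R) ✓
The only Section value with inconsistent RHS is Section=83.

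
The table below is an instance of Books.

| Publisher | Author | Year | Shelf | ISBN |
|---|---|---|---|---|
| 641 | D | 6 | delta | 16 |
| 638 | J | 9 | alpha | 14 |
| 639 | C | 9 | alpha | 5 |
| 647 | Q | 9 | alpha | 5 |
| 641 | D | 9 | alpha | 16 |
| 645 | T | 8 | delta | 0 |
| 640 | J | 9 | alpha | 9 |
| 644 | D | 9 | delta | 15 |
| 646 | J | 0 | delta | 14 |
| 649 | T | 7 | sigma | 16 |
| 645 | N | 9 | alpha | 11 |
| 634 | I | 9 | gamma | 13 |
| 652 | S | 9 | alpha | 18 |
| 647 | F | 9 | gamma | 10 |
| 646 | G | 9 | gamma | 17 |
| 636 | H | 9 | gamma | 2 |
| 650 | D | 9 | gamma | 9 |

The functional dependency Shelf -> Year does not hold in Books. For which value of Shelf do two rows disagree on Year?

delta

Shelf=delta: 4 rows → Year takes values {6, 8, 9, 0} — violation
Shelf=alpha: 7 rows → Year = 9, 9, 9, 9, 9, 9, 9 ✓
Shelf=sigma: 1 row → Year = 7 ✓
Shelf=gamma: 5 rows → Year = 9, 9, 9, 9, 9 ✓
The only Shelf value with inconsistent Year is Shelf=delta.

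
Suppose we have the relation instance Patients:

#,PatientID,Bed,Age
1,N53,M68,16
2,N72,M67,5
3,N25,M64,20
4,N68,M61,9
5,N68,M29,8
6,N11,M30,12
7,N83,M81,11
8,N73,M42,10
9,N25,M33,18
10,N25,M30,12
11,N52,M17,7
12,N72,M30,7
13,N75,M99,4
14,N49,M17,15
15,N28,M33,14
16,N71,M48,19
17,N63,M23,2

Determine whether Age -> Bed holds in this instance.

Age=16: row 1 → Bed = M68 ✓
Age=5: row 2 → Bed = M67 ✓
Age=20: row 3 → Bed = M64 ✓
Age=9: row 4 → Bed = M61 ✓
Age=8: row 5 → Bed = M29 ✓
Age=12: rows 6, 10 → Bed = M30, M30 ✓
Age=11: row 7 → Bed = M81 ✓
Age=10: row 8 → Bed = M42 ✓
Age=18: row 9 → Bed = M33 ✓
Age=7: rows 11, 12 → Bed takes values {M17, M30} — violation
Age=4: row 13 → Bed = M99 ✓
Age=15: row 14 → Bed = M17 ✓
Age=14: row 15 → Bed = M33 ✓
Age=19: row 16 → Bed = M48 ✓
Age=2: row 17 → Bed = M23 ✓
Two rows agree on Age but differ on Bed, so Age -> Bed does not hold.

No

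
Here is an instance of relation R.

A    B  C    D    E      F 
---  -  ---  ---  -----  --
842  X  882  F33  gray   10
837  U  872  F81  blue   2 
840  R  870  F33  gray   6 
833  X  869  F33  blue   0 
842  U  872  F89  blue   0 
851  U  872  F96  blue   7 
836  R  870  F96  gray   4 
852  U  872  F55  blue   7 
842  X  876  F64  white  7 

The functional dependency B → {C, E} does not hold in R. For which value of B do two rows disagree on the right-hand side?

X

B=X: 3 rows → {C,E} takes values {(882, gray), (869, blue), (876, white)} — violation
B=U: 4 rows → {C,E} = (872, blue), (872, blue), (872, blue), (872, blue) ✓
B=R: 2 rows → {C,E} = (870, gray), (870, gray) ✓
The only B value with inconsistent RHS is B=X.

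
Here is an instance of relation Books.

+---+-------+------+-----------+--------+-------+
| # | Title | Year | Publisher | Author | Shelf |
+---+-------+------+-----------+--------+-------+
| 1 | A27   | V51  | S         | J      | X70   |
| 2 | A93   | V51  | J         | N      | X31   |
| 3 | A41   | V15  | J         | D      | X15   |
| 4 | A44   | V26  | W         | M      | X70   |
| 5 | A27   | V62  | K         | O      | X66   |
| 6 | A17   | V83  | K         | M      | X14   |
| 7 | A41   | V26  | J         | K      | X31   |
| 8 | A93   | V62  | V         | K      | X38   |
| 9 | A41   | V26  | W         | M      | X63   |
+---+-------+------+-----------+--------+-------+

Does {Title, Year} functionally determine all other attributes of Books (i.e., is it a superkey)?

No

Rows 7 and 9 have the same {Title, Year} value (Title=A41, Year=V26) but are distinct tuples, so {Title, Year} does not determine every attribute — not a superkey.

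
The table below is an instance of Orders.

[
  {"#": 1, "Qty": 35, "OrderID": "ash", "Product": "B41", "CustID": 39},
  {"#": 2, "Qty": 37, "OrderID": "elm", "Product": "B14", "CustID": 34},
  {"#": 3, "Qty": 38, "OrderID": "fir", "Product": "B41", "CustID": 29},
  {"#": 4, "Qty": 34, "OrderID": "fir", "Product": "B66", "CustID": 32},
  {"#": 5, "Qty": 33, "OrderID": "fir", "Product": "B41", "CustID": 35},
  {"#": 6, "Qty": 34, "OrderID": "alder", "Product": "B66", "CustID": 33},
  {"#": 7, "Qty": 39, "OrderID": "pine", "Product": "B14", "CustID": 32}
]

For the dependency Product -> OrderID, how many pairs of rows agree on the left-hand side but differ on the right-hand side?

4

Product=B41: violating pairs (1,3), (1,5) — 2 pairs.
Product=B14: violating pairs (2,7) — 1 pair.
Product=B66: violating pairs (4,6) — 1 pair.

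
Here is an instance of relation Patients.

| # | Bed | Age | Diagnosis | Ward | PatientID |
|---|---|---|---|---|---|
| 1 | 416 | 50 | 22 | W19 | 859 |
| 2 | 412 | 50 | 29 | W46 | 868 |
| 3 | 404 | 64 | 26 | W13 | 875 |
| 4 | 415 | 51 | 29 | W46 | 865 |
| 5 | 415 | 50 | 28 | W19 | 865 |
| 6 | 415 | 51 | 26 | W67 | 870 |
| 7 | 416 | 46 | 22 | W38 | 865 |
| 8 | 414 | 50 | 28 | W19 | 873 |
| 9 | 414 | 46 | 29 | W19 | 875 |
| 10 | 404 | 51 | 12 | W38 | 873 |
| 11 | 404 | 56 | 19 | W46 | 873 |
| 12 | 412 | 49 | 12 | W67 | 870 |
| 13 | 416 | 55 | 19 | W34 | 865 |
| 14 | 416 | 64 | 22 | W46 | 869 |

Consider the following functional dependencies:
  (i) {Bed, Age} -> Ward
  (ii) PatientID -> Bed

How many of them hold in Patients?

0

(i) {Bed, Age} -> Ward: (Bed=415, Age=51): rows 4, 6 → Ward takes values {W46, W67} — violation — fails.
(ii) PatientID -> Bed: PatientID=875: rows 3, 9 → Bed takes values {404, 414} — violation; PatientID=865: rows 4, 5, 7, 13 → Bed takes values {415, 416} — violation; PatientID=870: rows 6, 12 → Bed takes values {415, 412} — violation; PatientID=873: rows 8, 10, 11 → Bed takes values {414, 404} — violation — fails.
None of the 2 dependencies hold.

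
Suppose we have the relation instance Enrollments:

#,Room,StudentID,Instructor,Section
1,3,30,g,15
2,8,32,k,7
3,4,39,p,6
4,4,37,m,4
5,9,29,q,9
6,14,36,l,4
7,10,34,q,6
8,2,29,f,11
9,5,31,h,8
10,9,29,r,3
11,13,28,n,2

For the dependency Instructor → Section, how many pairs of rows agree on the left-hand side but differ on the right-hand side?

Instructor=q: violating pairs (5,7) — 1 pair.

1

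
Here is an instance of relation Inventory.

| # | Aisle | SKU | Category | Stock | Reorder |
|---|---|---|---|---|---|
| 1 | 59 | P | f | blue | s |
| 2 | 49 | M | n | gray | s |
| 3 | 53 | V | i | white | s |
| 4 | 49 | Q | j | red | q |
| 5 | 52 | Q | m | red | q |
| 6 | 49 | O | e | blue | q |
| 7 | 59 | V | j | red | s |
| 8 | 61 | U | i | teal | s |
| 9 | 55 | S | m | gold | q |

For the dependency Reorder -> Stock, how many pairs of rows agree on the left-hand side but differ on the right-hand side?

15

Reorder=s: violating pairs (1,2), (1,3), (1,7), (1,8), (2,3), (2,7), (2,8), (3,7), (3,8), (7,8) — 10 pairs.
Reorder=q: violating pairs (4,6), (4,9), (5,6), (5,9), (6,9) — 5 pairs.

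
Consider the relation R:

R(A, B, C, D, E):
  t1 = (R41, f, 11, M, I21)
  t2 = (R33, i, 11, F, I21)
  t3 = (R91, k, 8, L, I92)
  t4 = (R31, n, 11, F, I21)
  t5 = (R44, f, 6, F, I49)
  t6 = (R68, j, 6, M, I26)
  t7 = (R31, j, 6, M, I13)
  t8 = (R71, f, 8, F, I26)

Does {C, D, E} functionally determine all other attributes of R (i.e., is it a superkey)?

Rows 2 and 4 have the same {C, D, E} value (C=11, D=F, E=I21) but are distinct tuples, so {C, D, E} does not determine every attribute — not a superkey.

No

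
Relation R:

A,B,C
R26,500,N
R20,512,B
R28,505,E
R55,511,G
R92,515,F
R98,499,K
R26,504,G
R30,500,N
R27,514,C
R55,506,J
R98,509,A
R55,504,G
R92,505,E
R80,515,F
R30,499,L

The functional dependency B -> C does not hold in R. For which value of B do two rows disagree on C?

B=500: 2 rows → C = N, N ✓
B=512: 1 row → C = B ✓
B=505: 2 rows → C = E, E ✓
B=511: 1 row → C = G ✓
B=515: 2 rows → C = F, F ✓
B=499: 2 rows → C takes values {K, L} — violation
B=504: 2 rows → C = G, G ✓
B=514: 1 row → C = C ✓
B=506: 1 row → C = J ✓
B=509: 1 row → C = A ✓
The only B value with inconsistent C is B=499.

499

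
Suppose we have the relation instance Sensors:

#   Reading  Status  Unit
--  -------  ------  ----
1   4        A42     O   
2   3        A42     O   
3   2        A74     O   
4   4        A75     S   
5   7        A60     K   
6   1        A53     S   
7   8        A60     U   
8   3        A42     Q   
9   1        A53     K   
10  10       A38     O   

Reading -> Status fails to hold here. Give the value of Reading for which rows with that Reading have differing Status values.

4

Reading=4: rows 1, 4 → Status takes values {A42, A75} — violation
Reading=3: rows 2, 8 → Status = A42, A42 ✓
Reading=2: row 3 → Status = A74 ✓
Reading=7: row 5 → Status = A60 ✓
Reading=1: rows 6, 9 → Status = A53, A53 ✓
Reading=8: row 7 → Status = A60 ✓
Reading=10: row 10 → Status = A38 ✓
The only Reading value with inconsistent Status is Reading=4.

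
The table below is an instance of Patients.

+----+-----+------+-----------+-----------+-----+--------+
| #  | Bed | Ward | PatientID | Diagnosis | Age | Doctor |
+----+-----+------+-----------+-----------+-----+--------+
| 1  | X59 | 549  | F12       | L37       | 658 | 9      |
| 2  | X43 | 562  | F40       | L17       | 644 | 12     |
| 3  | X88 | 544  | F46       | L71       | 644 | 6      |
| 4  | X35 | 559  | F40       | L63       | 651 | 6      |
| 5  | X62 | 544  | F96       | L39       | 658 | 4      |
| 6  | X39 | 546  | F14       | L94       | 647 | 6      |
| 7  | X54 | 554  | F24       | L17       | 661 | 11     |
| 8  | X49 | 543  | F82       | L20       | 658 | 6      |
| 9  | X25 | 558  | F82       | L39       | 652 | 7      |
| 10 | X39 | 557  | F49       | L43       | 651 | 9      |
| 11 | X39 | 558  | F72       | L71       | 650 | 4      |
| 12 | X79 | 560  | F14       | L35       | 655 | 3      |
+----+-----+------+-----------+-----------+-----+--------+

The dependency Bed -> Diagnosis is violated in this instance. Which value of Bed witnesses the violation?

Bed=X59: row 1 → Diagnosis = L37 ✓
Bed=X43: row 2 → Diagnosis = L17 ✓
Bed=X88: row 3 → Diagnosis = L71 ✓
Bed=X35: row 4 → Diagnosis = L63 ✓
Bed=X62: row 5 → Diagnosis = L39 ✓
Bed=X39: rows 6, 10, 11 → Diagnosis takes values {L94, L43, L71} — violation
Bed=X54: row 7 → Diagnosis = L17 ✓
Bed=X49: row 8 → Diagnosis = L20 ✓
Bed=X25: row 9 → Diagnosis = L39 ✓
Bed=X79: row 12 → Diagnosis = L35 ✓
The only Bed value with inconsistent Diagnosis is Bed=X39.

X39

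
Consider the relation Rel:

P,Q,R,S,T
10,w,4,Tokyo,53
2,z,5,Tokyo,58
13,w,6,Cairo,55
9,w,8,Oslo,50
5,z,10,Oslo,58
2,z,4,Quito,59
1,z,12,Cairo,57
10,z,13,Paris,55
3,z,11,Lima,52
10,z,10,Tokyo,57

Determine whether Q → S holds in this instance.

Q=w: 3 rows → S takes values {Tokyo, Cairo, Oslo} — violation
Q=z: 7 rows → S takes values {Tokyo, Oslo, Quito, Cairo, Paris, Lima} — violation
Two rows agree on Q but differ on S, so Q → S does not hold.

No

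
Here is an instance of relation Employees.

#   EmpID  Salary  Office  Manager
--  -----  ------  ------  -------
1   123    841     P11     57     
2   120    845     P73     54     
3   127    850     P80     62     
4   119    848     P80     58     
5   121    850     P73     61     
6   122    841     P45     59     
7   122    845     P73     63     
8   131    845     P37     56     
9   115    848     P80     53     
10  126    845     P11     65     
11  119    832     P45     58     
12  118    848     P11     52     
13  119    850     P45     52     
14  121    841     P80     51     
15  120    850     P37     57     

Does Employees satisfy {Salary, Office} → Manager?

(Salary=841, Office=P11): row 1 → Manager = 57 ✓
(Salary=845, Office=P73): rows 2, 7 → Manager takes values {54, 63} — violation
(Salary=850, Office=P80): row 3 → Manager = 62 ✓
(Salary=848, Office=P80): rows 4, 9 → Manager takes values {58, 53} — violation
(Salary=850, Office=P73): row 5 → Manager = 61 ✓
(Salary=841, Office=P45): row 6 → Manager = 59 ✓
(Salary=845, Office=P37): row 8 → Manager = 56 ✓
(Salary=845, Office=P11): row 10 → Manager = 65 ✓
(Salary=832, Office=P45): row 11 → Manager = 58 ✓
(Salary=848, Office=P11): row 12 → Manager = 52 ✓
(Salary=850, Office=P45): row 13 → Manager = 52 ✓
(Salary=841, Office=P80): row 14 → Manager = 51 ✓
(Salary=850, Office=P37): row 15 → Manager = 57 ✓
Two rows agree on {Salary, Office} but differ on Manager, so {Salary, Office} → Manager does not hold.

No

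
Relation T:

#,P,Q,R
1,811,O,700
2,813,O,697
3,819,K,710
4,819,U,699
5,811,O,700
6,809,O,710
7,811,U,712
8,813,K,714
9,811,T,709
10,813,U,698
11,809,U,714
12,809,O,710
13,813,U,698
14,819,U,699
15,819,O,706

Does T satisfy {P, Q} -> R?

(P=811, Q=O): rows 1, 5 → R = 700, 700 ✓
(P=813, Q=O): row 2 → R = 697 ✓
(P=819, Q=K): row 3 → R = 710 ✓
(P=819, Q=U): rows 4, 14 → R = 699, 699 ✓
(P=809, Q=O): rows 6, 12 → R = 710, 710 ✓
(P=811, Q=U): row 7 → R = 712 ✓
(P=813, Q=K): row 8 → R = 714 ✓
(P=811, Q=T): row 9 → R = 709 ✓
(P=813, Q=U): rows 10, 13 → R = 698, 698 ✓
(P=809, Q=U): row 11 → R = 714 ✓
(P=819, Q=O): row 15 → R = 706 ✓
Every {P, Q} value is associated with a single R value, so {P, Q} -> R holds.

Yes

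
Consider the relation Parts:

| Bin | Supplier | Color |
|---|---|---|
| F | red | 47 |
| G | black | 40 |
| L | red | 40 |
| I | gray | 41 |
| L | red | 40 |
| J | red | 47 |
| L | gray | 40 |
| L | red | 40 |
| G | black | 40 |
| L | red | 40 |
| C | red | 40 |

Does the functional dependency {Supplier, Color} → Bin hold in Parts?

No

(Supplier=red, Color=47): 2 rows → Bin takes values {F, J} — violation
(Supplier=black, Color=40): 2 rows → Bin = G, G ✓
(Supplier=red, Color=40): 5 rows → Bin takes values {L, C} — violation
(Supplier=gray, Color=41): 1 row → Bin = I ✓
(Supplier=gray, Color=40): 1 row → Bin = L ✓
Two rows agree on {Supplier, Color} but differ on Bin, so {Supplier, Color} → Bin does not hold.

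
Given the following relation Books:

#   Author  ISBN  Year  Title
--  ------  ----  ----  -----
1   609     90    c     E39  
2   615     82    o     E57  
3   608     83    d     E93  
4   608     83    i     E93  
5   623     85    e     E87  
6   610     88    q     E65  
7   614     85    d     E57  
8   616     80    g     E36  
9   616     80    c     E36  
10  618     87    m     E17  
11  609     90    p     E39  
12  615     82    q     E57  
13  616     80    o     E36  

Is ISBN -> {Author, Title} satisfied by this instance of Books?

No

ISBN=90: rows 1, 11 → {Author,Title} = (609, E39), (609, E39) ✓
ISBN=82: rows 2, 12 → {Author,Title} = (615, E57), (615, E57) ✓
ISBN=83: rows 3, 4 → {Author,Title} = (608, E93), (608, E93) ✓
ISBN=85: rows 5, 7 → {Author,Title} takes values {(623, E87), (614, E57)} — violation
ISBN=88: row 6 → {Author,Title} = (610, E65) ✓
ISBN=80: rows 8, 9, 13 → {Author,Title} = (616, E36), (616, E36), (616, E36) ✓
ISBN=87: row 10 → {Author,Title} = (618, E17) ✓
Two rows agree on ISBN but differ on {Author, Title}, so ISBN -> {Author, Title} does not hold.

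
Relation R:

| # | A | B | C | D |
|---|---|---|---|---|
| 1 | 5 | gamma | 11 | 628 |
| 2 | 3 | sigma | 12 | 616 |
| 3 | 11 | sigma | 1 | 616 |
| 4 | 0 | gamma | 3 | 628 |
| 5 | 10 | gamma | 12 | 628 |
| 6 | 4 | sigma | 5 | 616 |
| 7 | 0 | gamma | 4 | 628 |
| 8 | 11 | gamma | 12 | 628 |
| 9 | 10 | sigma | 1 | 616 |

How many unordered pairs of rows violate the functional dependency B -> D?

0

B=gamma: all 5 rows agree on D — 0 pairs.
B=sigma: all 4 rows agree on D — 0 pairs.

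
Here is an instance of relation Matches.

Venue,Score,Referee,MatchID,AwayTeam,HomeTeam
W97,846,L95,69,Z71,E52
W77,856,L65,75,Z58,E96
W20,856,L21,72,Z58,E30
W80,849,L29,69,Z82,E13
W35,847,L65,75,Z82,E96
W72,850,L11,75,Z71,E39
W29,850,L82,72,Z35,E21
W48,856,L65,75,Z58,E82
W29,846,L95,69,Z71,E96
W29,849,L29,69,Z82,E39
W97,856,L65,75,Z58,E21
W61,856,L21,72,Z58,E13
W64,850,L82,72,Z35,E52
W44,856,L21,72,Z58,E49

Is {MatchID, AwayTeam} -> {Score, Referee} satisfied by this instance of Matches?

(MatchID=69, AwayTeam=Z71): 2 rows → {Score,Referee} = (846, L95), (846, L95) ✓
(MatchID=75, AwayTeam=Z58): 3 rows → {Score,Referee} = (856, L65), (856, L65), (856, L65) ✓
(MatchID=72, AwayTeam=Z58): 3 rows → {Score,Referee} = (856, L21), (856, L21), (856, L21) ✓
(MatchID=69, AwayTeam=Z82): 2 rows → {Score,Referee} = (849, L29), (849, L29) ✓
(MatchID=75, AwayTeam=Z82): 1 row → {Score,Referee} = (847, L65) ✓
(MatchID=75, AwayTeam=Z71): 1 row → {Score,Referee} = (850, L11) ✓
(MatchID=72, AwayTeam=Z35): 2 rows → {Score,Referee} = (850, L82), (850, L82) ✓
Every {MatchID, AwayTeam} value is associated with a single {Score, Referee} value, so {MatchID, AwayTeam} -> {Score, Referee} holds.

Yes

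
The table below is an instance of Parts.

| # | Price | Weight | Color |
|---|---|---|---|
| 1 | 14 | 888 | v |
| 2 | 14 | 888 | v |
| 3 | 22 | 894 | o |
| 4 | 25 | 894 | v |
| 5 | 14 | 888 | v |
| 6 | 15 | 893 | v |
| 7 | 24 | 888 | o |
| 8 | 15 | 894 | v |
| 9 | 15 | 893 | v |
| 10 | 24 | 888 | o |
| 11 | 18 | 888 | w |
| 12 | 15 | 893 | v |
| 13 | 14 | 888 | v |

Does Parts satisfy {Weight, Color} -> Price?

No

(Weight=888, Color=v): rows 1, 2, 5, 13 → Price = 14, 14, 14, 14 ✓
(Weight=894, Color=o): row 3 → Price = 22 ✓
(Weight=894, Color=v): rows 4, 8 → Price takes values {25, 15} — violation
(Weight=893, Color=v): rows 6, 9, 12 → Price = 15, 15, 15 ✓
(Weight=888, Color=o): rows 7, 10 → Price = 24, 24 ✓
(Weight=888, Color=w): row 11 → Price = 18 ✓
Two rows agree on {Weight, Color} but differ on Price, so {Weight, Color} -> Price does not hold.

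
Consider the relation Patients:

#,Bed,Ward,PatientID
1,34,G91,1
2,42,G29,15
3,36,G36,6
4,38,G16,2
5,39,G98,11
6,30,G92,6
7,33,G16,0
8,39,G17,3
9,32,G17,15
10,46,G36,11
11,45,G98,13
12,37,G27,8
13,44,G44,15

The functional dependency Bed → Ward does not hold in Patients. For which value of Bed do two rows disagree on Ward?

Bed=34: row 1 → Ward = G91 ✓
Bed=42: row 2 → Ward = G29 ✓
Bed=36: row 3 → Ward = G36 ✓
Bed=38: row 4 → Ward = G16 ✓
Bed=39: rows 5, 8 → Ward takes values {G98, G17} — violation
Bed=30: row 6 → Ward = G92 ✓
Bed=33: row 7 → Ward = G16 ✓
Bed=32: row 9 → Ward = G17 ✓
Bed=46: row 10 → Ward = G36 ✓
Bed=45: row 11 → Ward = G98 ✓
Bed=37: row 12 → Ward = G27 ✓
Bed=44: row 13 → Ward = G44 ✓
The only Bed value with inconsistent Ward is Bed=39.

39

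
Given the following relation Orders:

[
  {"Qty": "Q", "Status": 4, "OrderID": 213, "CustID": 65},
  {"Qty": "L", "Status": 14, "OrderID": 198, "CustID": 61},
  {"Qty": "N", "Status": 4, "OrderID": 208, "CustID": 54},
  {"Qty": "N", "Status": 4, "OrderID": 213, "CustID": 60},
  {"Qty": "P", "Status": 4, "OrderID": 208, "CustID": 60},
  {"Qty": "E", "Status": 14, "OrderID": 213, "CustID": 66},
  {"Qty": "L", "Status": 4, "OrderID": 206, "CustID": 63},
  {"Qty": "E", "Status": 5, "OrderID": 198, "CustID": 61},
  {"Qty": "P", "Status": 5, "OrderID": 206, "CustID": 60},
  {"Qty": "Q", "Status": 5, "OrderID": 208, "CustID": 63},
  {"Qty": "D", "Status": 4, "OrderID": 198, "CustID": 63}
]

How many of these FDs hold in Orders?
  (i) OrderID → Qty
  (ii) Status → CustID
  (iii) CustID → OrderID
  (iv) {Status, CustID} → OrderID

0

(i) OrderID → Qty: OrderID=213: 3 rows → Qty takes values {Q, N, E} — violation; OrderID=198: 3 rows → Qty takes values {L, E, D} — violation; OrderID=208: 3 rows → Qty takes values {N, P, Q} — violation; OrderID=206: 2 rows → Qty takes values {L, P} — violation — fails.
(ii) Status → CustID: Status=4: 6 rows → CustID takes values {65, 54, 60, 63} — violation; Status=14: 2 rows → CustID takes values {61, 66} — violation; Status=5: 3 rows → CustID takes values {61, 60, 63} — violation — fails.
(iii) CustID → OrderID: CustID=60: 3 rows → OrderID takes values {213, 208, 206} — violation; CustID=63: 3 rows → OrderID takes values {206, 208, 198} — violation — fails.
(iv) {Status, CustID} → OrderID: (Status=4, CustID=60): 2 rows → OrderID takes values {213, 208} — violation; (Status=4, CustID=63): 2 rows → OrderID takes values {206, 198} — violation — fails.
None of the 4 dependencies hold.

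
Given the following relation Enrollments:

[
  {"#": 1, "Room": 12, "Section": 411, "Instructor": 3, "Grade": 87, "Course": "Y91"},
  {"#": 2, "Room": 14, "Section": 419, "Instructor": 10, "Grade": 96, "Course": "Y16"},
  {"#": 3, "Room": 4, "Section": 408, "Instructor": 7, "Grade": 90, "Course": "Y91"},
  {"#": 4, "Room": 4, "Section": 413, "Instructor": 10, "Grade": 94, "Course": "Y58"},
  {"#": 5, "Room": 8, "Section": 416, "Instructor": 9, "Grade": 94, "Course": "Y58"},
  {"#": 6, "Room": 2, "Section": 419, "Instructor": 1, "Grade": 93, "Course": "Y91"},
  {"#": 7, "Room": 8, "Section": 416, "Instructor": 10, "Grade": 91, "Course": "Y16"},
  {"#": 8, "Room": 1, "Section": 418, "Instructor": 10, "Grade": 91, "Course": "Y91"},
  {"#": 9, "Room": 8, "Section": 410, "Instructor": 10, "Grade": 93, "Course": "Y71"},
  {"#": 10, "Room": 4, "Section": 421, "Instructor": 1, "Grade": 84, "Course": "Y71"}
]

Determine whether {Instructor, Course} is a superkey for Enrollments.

No

Rows 2 and 7 have the same {Instructor, Course} value (Instructor=10, Course=Y16) but are distinct tuples, so {Instructor, Course} does not determine every attribute — not a superkey.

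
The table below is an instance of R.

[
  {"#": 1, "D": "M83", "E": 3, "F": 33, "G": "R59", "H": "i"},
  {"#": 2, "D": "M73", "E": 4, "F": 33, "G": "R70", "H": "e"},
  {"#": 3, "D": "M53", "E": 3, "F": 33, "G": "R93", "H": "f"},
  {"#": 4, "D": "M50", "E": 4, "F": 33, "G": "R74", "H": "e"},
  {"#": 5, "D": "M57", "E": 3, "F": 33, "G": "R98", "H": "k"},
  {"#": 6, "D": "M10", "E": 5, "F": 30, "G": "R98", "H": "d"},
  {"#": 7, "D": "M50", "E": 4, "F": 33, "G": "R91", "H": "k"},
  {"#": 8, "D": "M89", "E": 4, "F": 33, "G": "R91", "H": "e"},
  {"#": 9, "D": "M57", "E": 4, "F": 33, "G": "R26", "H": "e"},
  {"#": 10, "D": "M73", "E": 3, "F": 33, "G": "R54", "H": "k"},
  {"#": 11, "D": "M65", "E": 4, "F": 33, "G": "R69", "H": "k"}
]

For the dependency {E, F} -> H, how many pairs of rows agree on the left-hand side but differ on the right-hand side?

13

(E=3, F=33): violating pairs (1,3), (1,5), (1,10), (3,5), (3,10) — 5 pairs.
(E=4, F=33): violating pairs (2,7), (2,11), (4,7), (4,11), (7,8), (7,9), (8,11), (9,11) — 8 pairs.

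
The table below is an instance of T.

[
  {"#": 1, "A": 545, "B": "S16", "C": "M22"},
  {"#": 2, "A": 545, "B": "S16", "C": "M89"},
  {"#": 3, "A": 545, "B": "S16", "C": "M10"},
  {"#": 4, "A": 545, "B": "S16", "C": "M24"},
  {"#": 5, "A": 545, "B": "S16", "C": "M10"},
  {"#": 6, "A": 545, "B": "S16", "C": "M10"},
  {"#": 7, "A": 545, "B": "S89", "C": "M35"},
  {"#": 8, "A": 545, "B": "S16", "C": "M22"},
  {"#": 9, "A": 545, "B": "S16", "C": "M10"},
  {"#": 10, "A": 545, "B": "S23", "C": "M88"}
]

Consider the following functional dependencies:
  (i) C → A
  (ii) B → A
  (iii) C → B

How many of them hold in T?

3

(i) C → A: every LHS value maps to a single RHS value — holds.
(ii) B → A: every LHS value maps to a single RHS value — holds.
(iii) C → B: every LHS value maps to a single RHS value — holds.
3 of the 3 dependencies hold.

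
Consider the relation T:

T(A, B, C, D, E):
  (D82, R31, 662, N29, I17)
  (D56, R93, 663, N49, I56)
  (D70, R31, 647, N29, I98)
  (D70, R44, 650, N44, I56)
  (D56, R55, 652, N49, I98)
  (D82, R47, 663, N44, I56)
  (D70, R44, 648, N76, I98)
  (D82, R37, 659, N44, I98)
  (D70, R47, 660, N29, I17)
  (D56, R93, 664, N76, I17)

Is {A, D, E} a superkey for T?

All 10 rows have distinct {A, D, E} values, so {A, D, E} → (all attributes) holds and {A, D, E} is a superkey.

Yes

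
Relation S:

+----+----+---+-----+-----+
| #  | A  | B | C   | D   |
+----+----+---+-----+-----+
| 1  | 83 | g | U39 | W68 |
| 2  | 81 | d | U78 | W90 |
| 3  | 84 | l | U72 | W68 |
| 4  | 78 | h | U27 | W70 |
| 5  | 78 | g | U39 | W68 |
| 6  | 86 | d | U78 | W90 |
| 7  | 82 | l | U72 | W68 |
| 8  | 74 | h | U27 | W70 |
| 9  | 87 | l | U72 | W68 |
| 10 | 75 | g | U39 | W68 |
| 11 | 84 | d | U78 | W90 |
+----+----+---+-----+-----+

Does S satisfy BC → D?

Yes

(B=g, C=U39): rows 1, 5, 10 → D = W68, W68, W68 ✓
(B=d, C=U78): rows 2, 6, 11 → D = W90, W90, W90 ✓
(B=l, C=U72): rows 3, 7, 9 → D = W68, W68, W68 ✓
(B=h, C=U27): rows 4, 8 → D = W70, W70 ✓
Every BC value is associated with a single D value, so BC → D holds.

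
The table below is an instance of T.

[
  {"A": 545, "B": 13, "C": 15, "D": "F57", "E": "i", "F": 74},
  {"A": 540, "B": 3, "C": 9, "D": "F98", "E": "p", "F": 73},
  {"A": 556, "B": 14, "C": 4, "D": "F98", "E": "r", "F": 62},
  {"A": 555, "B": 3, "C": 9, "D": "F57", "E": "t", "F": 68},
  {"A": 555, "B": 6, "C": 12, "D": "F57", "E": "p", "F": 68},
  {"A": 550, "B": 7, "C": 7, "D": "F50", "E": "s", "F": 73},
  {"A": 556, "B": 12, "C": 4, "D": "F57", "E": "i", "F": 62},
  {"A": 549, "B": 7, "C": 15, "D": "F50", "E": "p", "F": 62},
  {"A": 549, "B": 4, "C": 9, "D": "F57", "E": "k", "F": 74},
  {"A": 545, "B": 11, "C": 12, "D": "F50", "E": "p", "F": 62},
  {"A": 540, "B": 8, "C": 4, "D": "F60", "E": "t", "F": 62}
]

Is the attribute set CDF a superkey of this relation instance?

All 11 rows have distinct CDF values, so CDF → (all attributes) holds and CDF is a superkey.

Yes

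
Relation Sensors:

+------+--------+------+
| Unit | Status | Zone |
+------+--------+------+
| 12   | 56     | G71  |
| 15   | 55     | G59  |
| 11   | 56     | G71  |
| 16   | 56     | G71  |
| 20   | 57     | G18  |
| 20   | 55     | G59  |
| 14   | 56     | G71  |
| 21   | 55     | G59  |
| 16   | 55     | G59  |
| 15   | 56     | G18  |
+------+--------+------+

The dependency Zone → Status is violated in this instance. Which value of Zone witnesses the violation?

G18

Zone=G71: 4 rows → Status = 56, 56, 56, 56 ✓
Zone=G59: 4 rows → Status = 55, 55, 55, 55 ✓
Zone=G18: 2 rows → Status takes values {57, 56} — violation
The only Zone value with inconsistent Status is Zone=G18.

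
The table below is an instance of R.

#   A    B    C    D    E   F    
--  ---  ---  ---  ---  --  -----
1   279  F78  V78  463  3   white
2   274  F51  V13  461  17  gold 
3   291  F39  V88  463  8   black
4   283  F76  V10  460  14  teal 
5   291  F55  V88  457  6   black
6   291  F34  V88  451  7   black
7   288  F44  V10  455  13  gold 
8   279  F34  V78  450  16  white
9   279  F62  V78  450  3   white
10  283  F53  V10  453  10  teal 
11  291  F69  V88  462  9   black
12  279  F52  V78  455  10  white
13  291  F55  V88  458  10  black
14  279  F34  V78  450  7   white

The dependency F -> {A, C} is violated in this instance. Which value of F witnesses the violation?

gold

F=white: rows 1, 8, 9, 12, 14 → {A,C} = (279, V78), (279, V78), (279, V78), (279, V78), (279, V78) ✓
F=gold: rows 2, 7 → {A,C} takes values {(274, V13), (288, V10)} — violation
F=black: rows 3, 5, 6, 11, 13 → {A,C} = (291, V88), (291, V88), (291, V88), (291, V88), (291, V88) ✓
F=teal: rows 4, 10 → {A,C} = (283, V10), (283, V10) ✓
The only F value with inconsistent RHS is F=gold.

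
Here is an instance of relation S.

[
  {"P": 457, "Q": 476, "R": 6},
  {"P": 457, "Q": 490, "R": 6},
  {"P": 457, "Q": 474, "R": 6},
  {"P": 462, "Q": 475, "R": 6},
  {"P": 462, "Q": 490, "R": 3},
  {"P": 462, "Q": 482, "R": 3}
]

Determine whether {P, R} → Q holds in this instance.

(P=457, R=6): 3 rows → Q takes values {476, 490, 474} — violation
(P=462, R=6): 1 row → Q = 475 ✓
(P=462, R=3): 2 rows → Q takes values {490, 482} — violation
Two rows agree on {P, R} but differ on Q, so {P, R} → Q does not hold.

No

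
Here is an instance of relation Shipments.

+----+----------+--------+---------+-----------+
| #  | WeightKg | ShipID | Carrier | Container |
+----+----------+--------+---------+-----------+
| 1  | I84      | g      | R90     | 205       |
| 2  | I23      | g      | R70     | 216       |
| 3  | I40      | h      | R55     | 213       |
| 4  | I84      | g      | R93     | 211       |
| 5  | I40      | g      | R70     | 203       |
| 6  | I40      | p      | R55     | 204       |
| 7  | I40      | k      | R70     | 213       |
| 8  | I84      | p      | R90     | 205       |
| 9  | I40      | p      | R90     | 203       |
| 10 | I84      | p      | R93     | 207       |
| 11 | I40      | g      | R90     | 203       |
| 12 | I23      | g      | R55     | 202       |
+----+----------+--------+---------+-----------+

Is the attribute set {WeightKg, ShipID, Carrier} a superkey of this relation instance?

All 12 rows have distinct {WeightKg, ShipID, Carrier} values, so {WeightKg, ShipID, Carrier} → (all attributes) holds and {WeightKg, ShipID, Carrier} is a superkey.

Yes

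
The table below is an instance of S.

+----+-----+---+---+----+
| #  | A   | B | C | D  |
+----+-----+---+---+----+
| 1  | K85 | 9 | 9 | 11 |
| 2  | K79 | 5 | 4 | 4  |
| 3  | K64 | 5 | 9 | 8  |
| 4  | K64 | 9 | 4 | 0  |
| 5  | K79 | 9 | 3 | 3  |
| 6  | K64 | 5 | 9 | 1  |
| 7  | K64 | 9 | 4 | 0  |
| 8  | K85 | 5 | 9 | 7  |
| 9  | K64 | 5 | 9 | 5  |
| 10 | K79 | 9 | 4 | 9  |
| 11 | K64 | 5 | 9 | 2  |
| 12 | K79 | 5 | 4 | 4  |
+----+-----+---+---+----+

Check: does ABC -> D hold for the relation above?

No

(A=K85, B=9, C=9): row 1 → D = 11 ✓
(A=K79, B=5, C=4): rows 2, 12 → D = 4, 4 ✓
(A=K64, B=5, C=9): rows 3, 6, 9, 11 → D takes values {8, 1, 5, 2} — violation
(A=K64, B=9, C=4): rows 4, 7 → D = 0, 0 ✓
(A=K79, B=9, C=3): row 5 → D = 3 ✓
(A=K85, B=5, C=9): row 8 → D = 7 ✓
(A=K79, B=9, C=4): row 10 → D = 9 ✓
Two rows agree on ABC but differ on D, so ABC -> D does not hold.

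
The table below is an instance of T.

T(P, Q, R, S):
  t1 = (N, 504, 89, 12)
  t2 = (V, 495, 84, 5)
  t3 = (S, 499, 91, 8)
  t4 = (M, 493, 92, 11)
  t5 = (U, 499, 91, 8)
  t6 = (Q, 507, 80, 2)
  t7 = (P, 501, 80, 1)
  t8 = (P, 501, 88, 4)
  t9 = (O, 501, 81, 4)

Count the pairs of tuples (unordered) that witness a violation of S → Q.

0

S=8: all 2 rows agree on Q — 0 pairs.
S=4: all 2 rows agree on Q — 0 pairs.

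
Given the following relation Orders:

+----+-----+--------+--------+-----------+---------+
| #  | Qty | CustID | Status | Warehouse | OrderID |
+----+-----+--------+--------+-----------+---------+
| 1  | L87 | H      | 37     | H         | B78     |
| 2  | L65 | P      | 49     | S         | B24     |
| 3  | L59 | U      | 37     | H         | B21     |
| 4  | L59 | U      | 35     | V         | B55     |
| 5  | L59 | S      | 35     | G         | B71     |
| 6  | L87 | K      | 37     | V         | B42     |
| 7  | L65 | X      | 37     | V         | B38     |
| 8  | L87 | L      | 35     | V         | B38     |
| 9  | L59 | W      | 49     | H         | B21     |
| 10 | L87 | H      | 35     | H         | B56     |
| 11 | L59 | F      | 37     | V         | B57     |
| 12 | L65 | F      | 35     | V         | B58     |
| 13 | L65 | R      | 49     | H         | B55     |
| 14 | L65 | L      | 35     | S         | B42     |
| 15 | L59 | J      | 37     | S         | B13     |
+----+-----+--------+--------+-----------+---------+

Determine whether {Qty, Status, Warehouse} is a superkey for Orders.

All 15 rows have distinct {Qty, Status, Warehouse} values, so {Qty, Status, Warehouse} → (all attributes) holds and {Qty, Status, Warehouse} is a superkey.

Yes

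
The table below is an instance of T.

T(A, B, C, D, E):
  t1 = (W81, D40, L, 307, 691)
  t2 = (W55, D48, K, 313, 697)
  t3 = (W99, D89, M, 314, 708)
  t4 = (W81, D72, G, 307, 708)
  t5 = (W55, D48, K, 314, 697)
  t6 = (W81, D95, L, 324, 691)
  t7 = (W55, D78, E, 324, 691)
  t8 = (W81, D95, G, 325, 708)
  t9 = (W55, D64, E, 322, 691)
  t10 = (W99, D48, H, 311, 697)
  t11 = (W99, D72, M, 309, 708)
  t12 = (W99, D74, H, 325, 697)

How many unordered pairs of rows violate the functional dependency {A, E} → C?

0

(A=W81, E=691): all 2 rows agree on C — 0 pairs.
(A=W55, E=697): all 2 rows agree on C — 0 pairs.
(A=W99, E=708): all 2 rows agree on C — 0 pairs.
(A=W81, E=708): all 2 rows agree on C — 0 pairs.
(A=W55, E=691): all 2 rows agree on C — 0 pairs.
(A=W99, E=697): all 2 rows agree on C — 0 pairs.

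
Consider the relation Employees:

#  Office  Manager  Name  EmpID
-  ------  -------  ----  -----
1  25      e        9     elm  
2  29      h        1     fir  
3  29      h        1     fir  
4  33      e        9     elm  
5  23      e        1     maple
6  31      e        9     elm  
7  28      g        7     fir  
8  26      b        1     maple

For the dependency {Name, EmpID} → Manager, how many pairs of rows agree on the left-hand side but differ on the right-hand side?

(Name=9, EmpID=elm): all 3 rows agree on Manager — 0 pairs.
(Name=1, EmpID=fir): all 2 rows agree on Manager — 0 pairs.
(Name=1, EmpID=maple): violating pairs (5,8) — 1 pair.

1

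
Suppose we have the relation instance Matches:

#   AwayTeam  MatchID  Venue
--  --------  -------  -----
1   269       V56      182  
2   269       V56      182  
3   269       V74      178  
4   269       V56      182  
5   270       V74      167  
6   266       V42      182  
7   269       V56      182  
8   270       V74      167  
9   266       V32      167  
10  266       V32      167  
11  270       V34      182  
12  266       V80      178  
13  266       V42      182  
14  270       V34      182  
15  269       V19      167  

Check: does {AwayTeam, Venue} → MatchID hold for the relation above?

Yes

(AwayTeam=269, Venue=182): rows 1, 2, 4, 7 → MatchID = V56, V56, V56, V56 ✓
(AwayTeam=269, Venue=178): row 3 → MatchID = V74 ✓
(AwayTeam=270, Venue=167): rows 5, 8 → MatchID = V74, V74 ✓
(AwayTeam=266, Venue=182): rows 6, 13 → MatchID = V42, V42 ✓
(AwayTeam=266, Venue=167): rows 9, 10 → MatchID = V32, V32 ✓
(AwayTeam=270, Venue=182): rows 11, 14 → MatchID = V34, V34 ✓
(AwayTeam=266, Venue=178): row 12 → MatchID = V80 ✓
(AwayTeam=269, Venue=167): row 15 → MatchID = V19 ✓
Every {AwayTeam, Venue} value is associated with a single MatchID value, so {AwayTeam, Venue} → MatchID holds.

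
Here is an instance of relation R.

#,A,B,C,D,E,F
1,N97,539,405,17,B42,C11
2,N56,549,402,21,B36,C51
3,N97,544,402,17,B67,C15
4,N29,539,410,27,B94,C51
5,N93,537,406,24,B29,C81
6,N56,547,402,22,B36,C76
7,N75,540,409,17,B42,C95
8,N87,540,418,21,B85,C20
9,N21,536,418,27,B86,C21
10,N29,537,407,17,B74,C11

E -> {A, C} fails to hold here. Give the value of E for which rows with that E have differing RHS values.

E=B42: rows 1, 7 → {A,C} takes values {(N97, 405), (N75, 409)} — violation
E=B36: rows 2, 6 → {A,C} = (N56, 402), (N56, 402) ✓
E=B67: row 3 → {A,C} = (N97, 402) ✓
E=B94: row 4 → {A,C} = (N29, 410) ✓
E=B29: row 5 → {A,C} = (N93, 406) ✓
E=B85: row 8 → {A,C} = (N87, 418) ✓
E=B86: row 9 → {A,C} = (N21, 418) ✓
E=B74: row 10 → {A,C} = (N29, 407) ✓
The only E value with inconsistent RHS is E=B42.

B42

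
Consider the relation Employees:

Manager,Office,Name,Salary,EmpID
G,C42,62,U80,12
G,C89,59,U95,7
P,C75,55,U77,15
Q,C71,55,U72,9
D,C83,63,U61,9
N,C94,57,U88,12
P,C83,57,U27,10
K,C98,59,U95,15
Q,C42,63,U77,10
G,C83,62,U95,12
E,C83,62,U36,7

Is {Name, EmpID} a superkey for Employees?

No

Two distinct rows share (Name=62, EmpID=12), so {Name, EmpID} does not determine every attribute — not a superkey.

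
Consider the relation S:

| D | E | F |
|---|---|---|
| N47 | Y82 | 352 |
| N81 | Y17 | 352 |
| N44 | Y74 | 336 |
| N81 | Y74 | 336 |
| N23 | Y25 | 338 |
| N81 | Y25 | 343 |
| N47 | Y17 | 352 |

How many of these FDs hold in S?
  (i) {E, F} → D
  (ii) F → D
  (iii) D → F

(i) {E, F} → D: (E=Y17, F=352): 2 rows → D takes values {N81, N47} — violation; (E=Y74, F=336): 2 rows → D takes values {N44, N81} — violation — fails.
(ii) F → D: F=352: 3 rows → D takes values {N47, N81} — violation; F=336: 2 rows → D takes values {N44, N81} — violation — fails.
(iii) D → F: D=N81: 3 rows → F takes values {352, 336, 343} — violation — fails.
None of the 3 dependencies hold.

0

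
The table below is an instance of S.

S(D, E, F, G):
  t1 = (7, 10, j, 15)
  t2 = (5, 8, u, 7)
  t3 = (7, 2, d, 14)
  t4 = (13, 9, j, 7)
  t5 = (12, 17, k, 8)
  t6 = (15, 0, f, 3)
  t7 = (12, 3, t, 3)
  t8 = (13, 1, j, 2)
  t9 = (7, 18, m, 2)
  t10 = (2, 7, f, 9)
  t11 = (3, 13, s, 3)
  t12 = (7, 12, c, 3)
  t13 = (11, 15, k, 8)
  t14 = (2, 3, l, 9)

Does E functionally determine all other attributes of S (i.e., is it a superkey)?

No

Rows 7 and 14 have the same E value E=3 but are distinct tuples, so E does not determine every attribute — not a superkey.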